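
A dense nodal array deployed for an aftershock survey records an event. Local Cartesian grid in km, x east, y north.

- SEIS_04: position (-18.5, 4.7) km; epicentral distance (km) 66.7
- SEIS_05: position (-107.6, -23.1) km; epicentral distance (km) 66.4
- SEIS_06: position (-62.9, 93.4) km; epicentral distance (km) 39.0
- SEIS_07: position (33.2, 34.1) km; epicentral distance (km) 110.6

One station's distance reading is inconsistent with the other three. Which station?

Solve using three stations at a time. Using SEIS_04, SEIS_05, SEIS_07 (subtract circle equations pairwise → linear system) gives (x, y) ≈ (-77.4, 36.0).
Distances from that point to each station vs reported:
  SEIS_04: calculated 66.7 vs reported 66.7 → residual 0.0 km
  SEIS_05: calculated 66.4 vs reported 66.4 → residual 0.0 km
  SEIS_06: calculated 59.2 vs reported 39.0 → residual 20.2 km
  SEIS_07: calculated 110.6 vs reported 110.6 → residual 0.0 km
SEIS_04, SEIS_05, SEIS_07 are mutually consistent (residuals ≈ 0); SEIS_06 is off by 20.2 km.

SEIS_06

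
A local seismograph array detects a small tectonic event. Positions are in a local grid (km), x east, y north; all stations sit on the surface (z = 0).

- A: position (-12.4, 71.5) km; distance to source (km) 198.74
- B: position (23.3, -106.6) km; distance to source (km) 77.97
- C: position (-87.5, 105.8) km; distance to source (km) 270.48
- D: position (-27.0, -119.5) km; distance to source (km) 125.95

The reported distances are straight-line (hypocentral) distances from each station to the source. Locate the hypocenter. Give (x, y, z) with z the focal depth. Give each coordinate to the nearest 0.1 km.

x ≈ 90.6 km, y ≈ -94.3 km, depth ≈ 37.4 km

Each station gives a sphere (x−x_i)² + (y−y_i)² + z² = d_i² (stations at z=0).
Subtracting the A sphere from B and C: z² cancels, leaving linear equations in x and y:
71.4 x − 356.2 y = 40058.71
-150.2 x + 68.6 y = -20077.96
Solving: x ≈ 90.606, y ≈ -94.299 km (keep extra digits for the depth step; rounded: 90.6, -94.3).
Then from the A sphere: z² = 198.74² − (x + 12.4)² − (y − 71.5)² with x = 90.606, y = -94.299, so z ≈ 37.390 ≈ 37.4 km.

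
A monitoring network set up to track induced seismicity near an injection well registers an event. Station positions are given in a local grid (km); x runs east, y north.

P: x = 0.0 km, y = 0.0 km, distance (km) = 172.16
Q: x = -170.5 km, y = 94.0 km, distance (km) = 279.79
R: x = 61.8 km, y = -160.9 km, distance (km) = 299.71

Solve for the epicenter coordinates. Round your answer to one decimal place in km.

Circle about each station: x² + y² = 172.16²; (x + 170.5)² + (y − 94.0)² = 279.79²; (x − 61.8)² + (y + 160.9)² = 299.71².
Subtracting the P equation from the Q and R equations removes the quadratic terms:
-341.0 x + 188.0 y = -10737.13
123.6 x − 321.8 y = -30478.97
Solving the 2×2 system: x ≈ 106.2, y ≈ 135.5 km.
Check against P (with the unrounded x, y): √(x²+y²) = 172.15 ≈ 172.16 km. ✓

x ≈ 106.2 km, y ≈ 135.5 km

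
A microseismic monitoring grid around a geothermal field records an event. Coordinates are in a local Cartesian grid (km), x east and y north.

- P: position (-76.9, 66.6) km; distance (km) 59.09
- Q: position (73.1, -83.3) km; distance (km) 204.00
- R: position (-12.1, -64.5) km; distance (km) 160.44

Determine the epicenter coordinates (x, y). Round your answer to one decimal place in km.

(-25.3, 95.4)

Circle about each station: (x + 76.9)² + (y − 66.6)² = 59.09²; (x − 73.1)² + (y + 83.3)² = 204.00²; (x + 12.1)² + (y + 64.5)² = 160.44².
Subtracting the P equation from the Q and R equations removes the quadratic terms:
300.0 x − 299.8 y = -36191.04
129.6 x − 262.2 y = -28291.88
Solving the 2×2 system: x ≈ -25.3, y ≈ 95.4 km.
Check against P (with the unrounded x, y): √((x + 76.9)²+(y − 66.6)²) = 59.08 ≈ 59.09 km. ✓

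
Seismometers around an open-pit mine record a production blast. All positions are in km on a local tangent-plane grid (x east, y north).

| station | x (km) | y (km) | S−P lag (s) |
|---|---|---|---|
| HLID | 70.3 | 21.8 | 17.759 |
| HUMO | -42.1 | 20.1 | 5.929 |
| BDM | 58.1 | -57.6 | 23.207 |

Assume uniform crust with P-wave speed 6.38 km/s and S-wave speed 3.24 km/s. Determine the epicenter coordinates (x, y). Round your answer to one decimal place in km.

-40.5 km east, 59.1 km north

Distance from S−P lag: d = Δt · v_P v_S / (v_P − v_S) = Δt · (6.38·3.24)/(6.38−3.24) ≈ 6.5832·Δt.
So d_HLID = 116.91, d_HUMO = 39.03, d_BDM = 152.78 km.
Circle about each station: (x − 70.3)² + (y − 21.8)² = 116.91²; (x + 42.1)² + (y − 20.1)² = 39.03²; (x − 58.1)² + (y + 57.6)² = 152.78².
Subtracting pairs of circle equations eliminates x²+y² and gives linear equations (the radical axes):
-224.8 x − 3.4 y = 8903.70
-24.4 x − 158.8 y = -8397.74
Solving the 2×2 system: x ≈ -40.5, y ≈ 59.1 km.
Check against HLID (with the unrounded x, y): √((x − 70.3)²+(y − 21.8)²) = 116.91 ≈ 116.91 km. ✓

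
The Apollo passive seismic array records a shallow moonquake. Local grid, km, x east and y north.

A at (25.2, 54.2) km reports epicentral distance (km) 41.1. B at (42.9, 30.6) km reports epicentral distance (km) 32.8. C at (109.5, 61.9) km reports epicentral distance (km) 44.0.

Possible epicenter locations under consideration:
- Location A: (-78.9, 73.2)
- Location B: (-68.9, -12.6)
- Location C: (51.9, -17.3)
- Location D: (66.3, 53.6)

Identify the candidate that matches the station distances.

Location D

For each candidate, compare |candidate − station| to the reported distance:
Location A: residuals A 64.7, B 96.2, C 144.7 → max 144.7 km
Location B: residuals A 74.3, B 87.1, C 149.3 → max 149.3 km
Location C: residuals A 35.2, B 15.9, C 53.9 → max 53.9 km
Location D: residuals A 0.0, B 0.0, C 0.0 → max 0.0 km
Only Location D has all residuals ≈ 0.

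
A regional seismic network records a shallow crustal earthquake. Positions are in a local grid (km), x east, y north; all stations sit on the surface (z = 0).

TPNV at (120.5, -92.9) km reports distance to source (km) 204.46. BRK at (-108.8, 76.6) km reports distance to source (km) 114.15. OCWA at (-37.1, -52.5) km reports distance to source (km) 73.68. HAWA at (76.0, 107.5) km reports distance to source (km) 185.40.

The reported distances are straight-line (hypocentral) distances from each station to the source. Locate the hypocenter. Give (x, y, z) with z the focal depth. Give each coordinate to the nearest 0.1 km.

Each station gives a sphere (x−x_i)² + (y−y_i)² + z² = d_i² (stations at z=0).
Subtracting the TPNV sphere from BRK and OCWA: z² cancels, leaving linear equations in x and y:
-458.6 x + 339.0 y = 23328.01
-315.2 x + 80.8 y = 17357.15
Solving: x ≈ -57.296, y ≈ -8.697 km (keep extra digits for the depth step; rounded: -57.3, -8.7).
Then from the TPNV sphere: z² = 204.46² − (x − 120.5)² − (y + 92.9)² with x = -57.296, y = -8.697, so z ≈ 55.699 ≈ 55.7 km.

x ≈ -57.3 km, y ≈ -8.7 km, depth ≈ 55.7 km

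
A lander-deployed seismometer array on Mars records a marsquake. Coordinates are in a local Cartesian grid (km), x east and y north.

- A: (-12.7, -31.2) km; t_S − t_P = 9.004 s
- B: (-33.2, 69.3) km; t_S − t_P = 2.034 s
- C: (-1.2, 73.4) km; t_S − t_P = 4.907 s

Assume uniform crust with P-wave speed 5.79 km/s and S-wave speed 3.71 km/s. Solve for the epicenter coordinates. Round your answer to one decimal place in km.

(-48.3, 54.7)

Distance from S−P lag: d = Δt · v_P v_S / (v_P − v_S) = Δt · (5.79·3.71)/(5.79−3.71) ≈ 10.3274·Δt.
So d_A = 92.99, d_B = 21.01, d_C = 50.68 km.
Circle about each station: (x + 12.7)² + (y + 31.2)² = 92.99²; (x + 33.2)² + (y − 69.3)² = 21.01²; (x + 1.2)² + (y − 73.4)² = 50.68².
Subtracting the A equation from the B and C equations removes the quadratic terms:
-41.0 x + 201.0 y = 12975.72
23.0 x + 209.2 y = 10332.95
Solving the 2×2 system: x ≈ -48.3, y ≈ 54.7 km.
Check against A (with the unrounded x, y): √((x + 12.7)²+(y + 31.2)²) = 92.99 ≈ 92.99 km. ✓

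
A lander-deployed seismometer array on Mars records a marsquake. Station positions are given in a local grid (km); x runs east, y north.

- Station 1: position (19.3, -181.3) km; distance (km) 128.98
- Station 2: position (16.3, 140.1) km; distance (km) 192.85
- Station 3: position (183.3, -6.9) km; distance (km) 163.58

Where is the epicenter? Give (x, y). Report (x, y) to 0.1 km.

Circle about each station: (x − 19.3)² + (y + 181.3)² = 128.98²; (x − 16.3)² + (y − 140.1)² = 192.85²; (x − 183.3)² + (y + 6.9)² = 163.58².
Subtracting pairs of circle equations eliminates x²+y² and gives linear equations (the radical axes):
-6.0 x + 642.8 y = -33903.76
328.0 x + 348.8 y = -9718.26
Solving the 2×2 system: x ≈ 26.2, y ≈ -52.5 km.

x ≈ 26.2 km, y ≈ -52.5 km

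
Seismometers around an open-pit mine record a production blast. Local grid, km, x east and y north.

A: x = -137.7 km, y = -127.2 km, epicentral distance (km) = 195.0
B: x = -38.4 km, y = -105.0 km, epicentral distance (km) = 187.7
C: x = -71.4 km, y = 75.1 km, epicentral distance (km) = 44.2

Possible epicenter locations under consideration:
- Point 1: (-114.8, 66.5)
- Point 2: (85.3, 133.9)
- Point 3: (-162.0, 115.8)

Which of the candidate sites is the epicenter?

Point 1

For each candidate, compare |candidate − station| to the reported distance:
Point 1: residuals A 0.0, B 0.0, C 0.0 → max 0.0 km
Point 2: residuals A 148.4, B 81.3, C 123.2 → max 148.4 km
Point 3: residuals A 49.2, B 65.3, C 55.1 → max 65.3 km
Only Point 1 has all residuals ≈ 0.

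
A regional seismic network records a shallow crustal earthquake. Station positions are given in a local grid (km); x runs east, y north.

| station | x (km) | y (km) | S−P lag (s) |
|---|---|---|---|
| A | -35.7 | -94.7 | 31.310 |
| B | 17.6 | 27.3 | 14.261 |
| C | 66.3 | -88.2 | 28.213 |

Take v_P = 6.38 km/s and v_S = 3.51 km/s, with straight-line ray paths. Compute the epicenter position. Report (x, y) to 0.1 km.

56.1 km east, 131.7 km north

Distance from S−P lag: d = Δt · v_P v_S / (v_P − v_S) = Δt · (6.38·3.51)/(6.38−3.51) ≈ 7.8027·Δt.
So d_A = 244.30, d_B = 111.27, d_C = 220.14 km.
Circle about each station: (x + 35.7)² + (y + 94.7)² = 244.30²; (x − 17.6)² + (y − 27.3)² = 111.27²; (x − 66.3)² + (y + 88.2)² = 220.14².
Subtracting pairs of circle equations eliminates x²+y² and gives linear equations (the radical axes):
106.6 x + 244.0 y = 38113.95
204.0 x + 13.0 y = 13153.22
Solving the 2×2 system: x ≈ 56.1, y ≈ 131.7 km.
Check against A (with the unrounded x, y): √((x + 35.7)²+(y + 94.7)²) = 244.30 ≈ 244.30 km. ✓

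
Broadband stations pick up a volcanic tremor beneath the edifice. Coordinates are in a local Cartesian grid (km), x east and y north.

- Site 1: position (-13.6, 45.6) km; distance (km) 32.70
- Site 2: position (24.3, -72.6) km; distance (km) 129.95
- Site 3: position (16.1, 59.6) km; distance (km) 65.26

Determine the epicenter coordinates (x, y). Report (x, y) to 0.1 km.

Circle about each station: (x + 13.6)² + (y − 45.6)² = 32.70²; (x − 24.3)² + (y + 72.6)² = 129.95²; (x − 16.1)² + (y − 59.6)² = 65.26².
Subtracting the Site 1 equation from the Site 2 and Site 3 equations removes the quadratic terms:
75.8 x − 236.4 y = -12220.78
59.4 x + 28.0 y = -1642.53
Solving the 2×2 system: x ≈ -45.2, y ≈ 37.2 km.
Check against Site 1 (with the unrounded x, y): √((x + 13.6)²+(y − 45.6)²) = 32.69 ≈ 32.70 km. ✓

(-45.2, 37.2)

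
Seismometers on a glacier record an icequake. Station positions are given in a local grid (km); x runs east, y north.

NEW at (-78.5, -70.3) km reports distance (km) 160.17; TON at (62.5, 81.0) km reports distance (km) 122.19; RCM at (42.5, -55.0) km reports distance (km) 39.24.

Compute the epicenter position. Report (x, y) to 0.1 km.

x ≈ 78.8 km, y ≈ -40.1 km

Circle about each station: (x + 78.5)² + (y + 70.3)² = 160.17²; (x − 62.5)² + (y − 81.0)² = 122.19²; (x − 42.5)² + (y + 55.0)² = 39.24².
Subtracting pairs of circle equations eliminates x²+y² and gives linear equations (the radical axes):
282.0 x + 302.6 y = 10086.94
242.0 x + 30.6 y = 17841.56
Solving the 2×2 system: x ≈ 78.8, y ≈ -40.1 km.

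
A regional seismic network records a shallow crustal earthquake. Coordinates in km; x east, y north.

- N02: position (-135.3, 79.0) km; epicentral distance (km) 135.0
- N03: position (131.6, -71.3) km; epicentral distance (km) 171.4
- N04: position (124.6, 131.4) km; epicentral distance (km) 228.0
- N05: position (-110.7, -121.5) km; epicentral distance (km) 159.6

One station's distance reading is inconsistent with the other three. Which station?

Solve using three stations at a time. Using N02, N03, N05 (subtract circle equations pairwise → linear system) gives (x, y) ≈ (-19.6, 9.5).
Distances from that point to each station vs reported:
  N02: calculated 135.0 vs reported 135.0 → residual 0.0 km
  N03: calculated 171.4 vs reported 171.4 → residual 0.0 km
  N04: calculated 188.8 vs reported 228.0 → residual 39.2 km
  N05: calculated 159.6 vs reported 159.6 → residual 0.0 km
N02, N03, N05 are mutually consistent (residuals ≈ 0); N04 is off by 39.2 km.

N04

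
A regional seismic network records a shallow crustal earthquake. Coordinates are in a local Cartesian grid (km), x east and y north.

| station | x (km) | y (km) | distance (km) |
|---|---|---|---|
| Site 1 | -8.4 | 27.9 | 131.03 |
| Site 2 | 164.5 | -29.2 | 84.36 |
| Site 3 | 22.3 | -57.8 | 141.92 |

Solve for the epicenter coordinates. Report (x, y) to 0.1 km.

x ≈ 121.7 km, y ≈ 43.5 km

Circle about each station: (x + 8.4)² + (y − 27.9)² = 131.03²; (x − 164.5)² + (y + 29.2)² = 84.36²; (x − 22.3)² + (y + 57.8)² = 141.92².
Subtracting the Site 1 equation from the Site 2 and Site 3 equations removes the quadratic terms:
345.8 x − 114.2 y = 37116.17
61.4 x − 171.4 y = 16.73
Solving the 2×2 system: x ≈ 121.7, y ≈ 43.5 km.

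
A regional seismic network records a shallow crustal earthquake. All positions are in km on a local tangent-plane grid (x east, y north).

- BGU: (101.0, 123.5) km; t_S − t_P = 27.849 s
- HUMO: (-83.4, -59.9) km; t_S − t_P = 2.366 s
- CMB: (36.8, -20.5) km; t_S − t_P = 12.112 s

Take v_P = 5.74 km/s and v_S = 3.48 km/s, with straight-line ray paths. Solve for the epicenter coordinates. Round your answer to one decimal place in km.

Distance from S−P lag: d = Δt · v_P v_S / (v_P − v_S) = Δt · (5.74·3.48)/(5.74−3.48) ≈ 8.8386·Δt.
So d_BGU = 246.15, d_HUMO = 20.91, d_CMB = 107.05 km.
Circle about each station: (x − 101.0)² + (y − 123.5)² = 246.15²; (x + 83.4)² + (y + 59.9)² = 20.91²; (x − 36.8)² + (y + 20.5)² = 107.05².
Subtracting the BGU equation from the HUMO and CMB equations removes the quadratic terms:
-368.8 x − 366.8 y = 45242.91
-128.4 x − 288.0 y = 25451.36
Solving the 2×2 system: x ≈ -62.5, y ≈ -60.5 km.

-62.5 km east, -60.5 km north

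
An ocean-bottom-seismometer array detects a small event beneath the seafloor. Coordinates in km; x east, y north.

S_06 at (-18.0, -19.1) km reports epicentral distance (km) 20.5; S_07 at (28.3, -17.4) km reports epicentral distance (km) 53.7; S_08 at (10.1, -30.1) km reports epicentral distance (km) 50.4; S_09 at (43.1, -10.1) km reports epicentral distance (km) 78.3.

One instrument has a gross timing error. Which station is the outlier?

S_07

Solve using three stations at a time. Using S_06, S_08, S_09 (subtract circle equations pairwise → linear system) gives (x, y) ≈ (-35.2, -8.0).
Distances from that point to each station vs reported:
  S_06: calculated 20.5 vs reported 20.5 → residual 0.0 km
  S_07: calculated 64.2 vs reported 53.7 → residual 10.5 km
  S_08: calculated 50.4 vs reported 50.4 → residual 0.0 km
  S_09: calculated 78.3 vs reported 78.3 → residual 0.0 km
S_06, S_08, S_09 are mutually consistent (residuals ≈ 0); S_07 is off by 10.5 km.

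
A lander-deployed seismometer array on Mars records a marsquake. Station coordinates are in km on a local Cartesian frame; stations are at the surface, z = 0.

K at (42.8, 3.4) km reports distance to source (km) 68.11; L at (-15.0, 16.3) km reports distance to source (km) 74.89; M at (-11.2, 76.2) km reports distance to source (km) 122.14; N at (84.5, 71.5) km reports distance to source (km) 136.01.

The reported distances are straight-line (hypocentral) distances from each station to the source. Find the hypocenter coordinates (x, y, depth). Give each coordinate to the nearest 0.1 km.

x ≈ 12.7 km, y ≈ -33.1 km, depth ≈ 49.0 km

Each station gives a sphere (x−x_i)² + (y−y_i)² + z² = d_i² (stations at z=0).
Subtracting the K sphere from L and M: z² cancels, leaving linear equations in x and y:
-115.6 x + 25.8 y = -2322.25
-108.0 x + 145.6 y = -6190.73
Solving: x ≈ 12.702, y ≈ -33.097 km (keep extra digits for the depth step; rounded: 12.7, -33.1).
Then from the K sphere: z² = 68.11² − (x − 42.8)² − (y − 3.4)² with x = 12.702, y = -33.097, so z ≈ 49.001 ≈ 49.0 km.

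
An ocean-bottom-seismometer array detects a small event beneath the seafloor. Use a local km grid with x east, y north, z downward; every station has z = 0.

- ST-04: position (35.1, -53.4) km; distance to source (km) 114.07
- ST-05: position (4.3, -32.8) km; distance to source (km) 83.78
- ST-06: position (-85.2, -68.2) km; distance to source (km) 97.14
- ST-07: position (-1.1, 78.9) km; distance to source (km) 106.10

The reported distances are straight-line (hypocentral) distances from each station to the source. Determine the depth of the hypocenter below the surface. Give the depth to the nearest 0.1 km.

56.0 km

Each station gives a sphere (x−x_i)² + (y−y_i)² + z² = d_i² (stations at z=0).
Subtracting the ST-04 sphere from ST-05 and ST-06: z² cancels, leaving linear equations in x and y:
-61.6 x + 41.2 y = 3003.64
-240.6 x − 29.6 y = 11402.50
Solving: x ≈ -47.605, y ≈ 1.728 km (keep extra digits for the depth step; rounded: -47.6, 1.7).
Then from the ST-04 sphere: z² = 114.07² − (x − 35.1)² − (y + 53.4)² with x = -47.605, y = 1.728, so z ≈ 55.971 ≈ 56.0 km.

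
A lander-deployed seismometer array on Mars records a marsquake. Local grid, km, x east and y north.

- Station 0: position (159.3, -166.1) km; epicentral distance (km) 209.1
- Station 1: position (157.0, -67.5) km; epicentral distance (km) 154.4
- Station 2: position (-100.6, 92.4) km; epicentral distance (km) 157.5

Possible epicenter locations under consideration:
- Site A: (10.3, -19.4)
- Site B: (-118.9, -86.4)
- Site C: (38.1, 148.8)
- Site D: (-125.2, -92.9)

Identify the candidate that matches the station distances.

For each candidate, compare |candidate − station| to the reported distance:
Site A: residuals Station 0 0.0, Station 1 0.0, Station 2 0.0 → max 0.0 km
Site B: residuals Station 0 80.3, Station 1 122.1, Station 2 22.2 → max 122.1 km
Site C: residuals Station 0 128.3, Station 1 92.4, Station 2 7.8 → max 128.3 km
Site D: residuals Station 0 84.7, Station 1 128.9, Station 2 29.4 → max 128.9 km
Only Site A has all residuals ≈ 0.

Site A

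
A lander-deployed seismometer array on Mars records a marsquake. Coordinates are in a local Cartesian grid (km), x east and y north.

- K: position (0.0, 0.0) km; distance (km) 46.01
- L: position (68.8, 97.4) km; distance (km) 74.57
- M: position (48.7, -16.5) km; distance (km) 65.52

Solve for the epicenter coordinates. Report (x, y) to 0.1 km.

x ≈ 19.0 km, y ≈ 41.9 km

Circle about each station: x² + y² = 46.01²; (x − 68.8)² + (y − 97.4)² = 74.57²; (x − 48.7)² + (y + 16.5)² = 65.52².
Subtracting pairs of circle equations eliminates x²+y² and gives linear equations (the radical axes):
137.6 x + 194.8 y = 10776.44
97.4 x − 33.0 y = 467.99
Solving the 2×2 system: x ≈ 19.0, y ≈ 41.9 km.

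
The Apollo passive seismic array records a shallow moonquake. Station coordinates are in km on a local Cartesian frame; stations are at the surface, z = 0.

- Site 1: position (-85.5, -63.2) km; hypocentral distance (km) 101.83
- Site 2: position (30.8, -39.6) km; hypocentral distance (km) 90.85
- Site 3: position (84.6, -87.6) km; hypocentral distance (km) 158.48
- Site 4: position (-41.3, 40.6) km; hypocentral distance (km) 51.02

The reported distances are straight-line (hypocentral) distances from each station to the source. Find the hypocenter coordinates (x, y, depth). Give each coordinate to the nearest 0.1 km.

Each station gives a sphere (x−x_i)² + (y−y_i)² + z² = d_i² (stations at z=0).
Subtracting the Site 1 sphere from Site 2 and Site 3: z² cancels, leaving linear equations in x and y:
232.6 x + 47.2 y = -6672.06
340.2 x − 48.8 y = -11220.13
Solving: x ≈ -31.202, y ≈ 12.404 km (keep extra digits for the depth step; rounded: -31.2, 12.4).
Then from the Site 1 sphere: z² = 101.83² − (x + 85.5)² − (y + 63.2)² with x = -31.202, y = 12.404, so z ≈ 41.293 ≈ 41.3 km.
Check against Site 4 (with the unrounded solution): distance 51.01 ≈ 51.02 km. ✓

(-31.2, 12.4, 41.3)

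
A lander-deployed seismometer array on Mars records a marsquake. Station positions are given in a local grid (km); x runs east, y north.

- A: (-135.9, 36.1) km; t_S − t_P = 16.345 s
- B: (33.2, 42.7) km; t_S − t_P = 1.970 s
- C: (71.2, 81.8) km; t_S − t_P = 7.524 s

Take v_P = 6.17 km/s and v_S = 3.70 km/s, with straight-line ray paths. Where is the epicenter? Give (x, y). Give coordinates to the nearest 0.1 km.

15.1 km east, 40.7 km north

Distance from S−P lag: d = Δt · v_P v_S / (v_P − v_S) = Δt · (6.17·3.70)/(6.17−3.70) ≈ 9.2425·Δt.
So d_A = 151.07, d_B = 18.21, d_C = 69.54 km.
Circle about each station: (x + 135.9)² + (y − 36.1)² = 151.07²; (x − 33.2)² + (y − 42.7)² = 18.21²; (x − 71.2)² + (y − 81.8)² = 69.54².
Subtracting pairs of circle equations eliminates x²+y² and gives linear equations (the radical axes):
338.2 x + 13.2 y = 5644.05
414.2 x + 91.4 y = 9974.99
Solving the 2×2 system: x ≈ 15.1, y ≈ 40.7 km.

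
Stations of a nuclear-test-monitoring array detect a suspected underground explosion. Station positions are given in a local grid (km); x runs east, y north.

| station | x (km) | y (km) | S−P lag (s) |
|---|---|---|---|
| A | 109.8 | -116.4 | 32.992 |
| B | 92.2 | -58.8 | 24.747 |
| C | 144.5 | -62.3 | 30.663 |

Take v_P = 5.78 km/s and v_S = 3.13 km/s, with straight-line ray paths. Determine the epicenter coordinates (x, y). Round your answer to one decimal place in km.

x ≈ -19.1 km, y ≈ 68.3 km

Distance from S−P lag: d = Δt · v_P v_S / (v_P − v_S) = Δt · (5.78·3.13)/(5.78−3.13) ≈ 6.8269·Δt.
So d_A = 225.23, d_B = 168.95, d_C = 209.33 km.
Circle about each station: (x − 109.8)² + (y + 116.4)² = 225.23²; (x − 92.2)² + (y + 58.8)² = 168.95²; (x − 144.5)² + (y + 62.3)² = 209.33².
Subtracting the A equation from the B and C equations removes the quadratic terms:
-35.2 x + 115.2 y = 8537.73
69.4 x + 108.2 y = 6066.04
Solving the 2×2 system: x ≈ -19.1, y ≈ 68.3 km.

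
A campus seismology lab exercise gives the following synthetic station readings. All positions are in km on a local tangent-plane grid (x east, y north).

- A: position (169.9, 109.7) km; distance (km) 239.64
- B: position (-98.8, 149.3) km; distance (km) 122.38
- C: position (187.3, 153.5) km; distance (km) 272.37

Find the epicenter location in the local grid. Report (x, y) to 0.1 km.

x ≈ -57.5 km, y ≈ 34.1 km

Circle about each station: (x − 169.9)² + (y − 109.7)² = 239.64²; (x + 98.8)² + (y − 149.3)² = 122.38²; (x − 187.3)² + (y − 153.5)² = 272.37².
Subtracting the A equation from the B and C equations removes the quadratic terms:
-537.4 x + 79.2 y = 33602.30
34.8 x + 87.6 y = 985.35
Solving the 2×2 system: x ≈ -57.5, y ≈ 34.1 km.
Check against A (with the unrounded x, y): √((x − 169.9)²+(y − 109.7)²) = 239.64 ≈ 239.64 km. ✓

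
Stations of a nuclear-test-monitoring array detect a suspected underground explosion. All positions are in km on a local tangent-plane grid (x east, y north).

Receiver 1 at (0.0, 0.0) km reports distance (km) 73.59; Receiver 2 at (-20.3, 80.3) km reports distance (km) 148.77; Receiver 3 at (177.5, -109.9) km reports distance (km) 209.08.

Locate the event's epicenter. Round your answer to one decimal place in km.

x ≈ -27.4 km, y ≈ -68.3 km

Circle about each station: x² + y² = 73.59²; (x + 20.3)² + (y − 80.3)² = 148.77²; (x − 177.5)² + (y + 109.9)² = 209.08².
Subtracting the Receiver 1 equation from the Receiver 2 and Receiver 3 equations removes the quadratic terms:
-40.6 x + 160.6 y = -9856.84
355.0 x − 219.8 y = 5285.30
Solving the 2×2 system: x ≈ -27.4, y ≈ -68.3 km.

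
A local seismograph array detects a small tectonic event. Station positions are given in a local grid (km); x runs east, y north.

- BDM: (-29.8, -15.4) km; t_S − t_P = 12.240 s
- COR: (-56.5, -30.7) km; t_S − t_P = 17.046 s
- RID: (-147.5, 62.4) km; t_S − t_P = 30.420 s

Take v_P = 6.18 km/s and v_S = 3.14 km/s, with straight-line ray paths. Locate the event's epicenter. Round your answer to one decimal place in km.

x ≈ 41.3 km, y ≈ 17.0 km

Distance from S−P lag: d = Δt · v_P v_S / (v_P − v_S) = Δt · (6.18·3.14)/(6.18−3.14) ≈ 6.3833·Δt.
So d_BDM = 78.13, d_COR = 108.81, d_RID = 194.18 km.
Circle about each station: (x + 29.8)² + (y + 15.4)² = 78.13²; (x + 56.5)² + (y + 30.7)² = 108.81²; (x + 147.5)² + (y − 62.4)² = 194.18².
Subtracting the BDM equation from the COR and RID equations removes the quadratic terms:
-53.4 x − 30.6 y = -2725.78
-235.4 x + 155.6 y = -7076.77
Solving the 2×2 system: x ≈ 41.3, y ≈ 17.0 km.
Check against BDM (with the unrounded x, y): √((x + 29.8)²+(y + 15.4)²) = 78.14 ≈ 78.13 km. ✓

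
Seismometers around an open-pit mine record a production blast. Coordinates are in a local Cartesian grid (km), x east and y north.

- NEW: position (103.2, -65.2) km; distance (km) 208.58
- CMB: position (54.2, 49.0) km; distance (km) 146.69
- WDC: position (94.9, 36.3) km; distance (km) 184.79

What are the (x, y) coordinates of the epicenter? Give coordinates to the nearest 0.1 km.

-88.8 km east, 16.3 km north

Circle about each station: (x − 103.2)² + (y + 65.2)² = 208.58²; (x − 54.2)² + (y − 49.0)² = 146.69²; (x − 94.9)² + (y − 36.3)² = 184.79².
Subtracting the NEW equation from the CMB and WDC equations removes the quadratic terms:
-98.0 x + 228.4 y = 12425.02
-16.6 x + 203.0 y = 4780.69
Solving the 2×2 system: x ≈ -88.8, y ≈ 16.3 km.
Check against NEW (with the unrounded x, y): √((x − 103.2)²+(y + 65.2)²) = 208.60 ≈ 208.58 km. ✓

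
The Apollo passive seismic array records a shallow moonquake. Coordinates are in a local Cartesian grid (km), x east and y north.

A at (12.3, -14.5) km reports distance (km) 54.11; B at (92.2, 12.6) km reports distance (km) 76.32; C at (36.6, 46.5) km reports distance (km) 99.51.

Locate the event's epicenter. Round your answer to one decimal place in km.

(51.4, -51.9)

Circle about each station: (x − 12.3)² + (y + 14.5)² = 54.11²; (x − 92.2)² + (y − 12.6)² = 76.32²; (x − 36.6)² + (y − 46.5)² = 99.51².
Subtracting the A equation from the B and C equations removes the quadratic terms:
159.8 x + 54.2 y = 5401.21
48.6 x + 122.0 y = -3834.08
Solving the 2×2 system: x ≈ 51.4, y ≈ -51.9 km.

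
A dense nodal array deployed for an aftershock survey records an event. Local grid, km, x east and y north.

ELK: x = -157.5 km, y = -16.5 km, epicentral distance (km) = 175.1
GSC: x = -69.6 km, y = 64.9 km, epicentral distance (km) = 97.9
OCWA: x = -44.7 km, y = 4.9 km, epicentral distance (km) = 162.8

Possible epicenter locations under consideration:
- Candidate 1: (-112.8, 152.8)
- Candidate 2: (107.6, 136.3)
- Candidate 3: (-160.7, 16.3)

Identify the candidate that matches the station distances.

For each candidate, compare |candidate − station| to the reported distance:
Candidate 1: residuals ELK 0.0, GSC 0.0, OCWA 0.0 → max 0.0 km
Candidate 2: residuals ELK 130.9, GSC 93.1, OCWA 38.3 → max 130.9 km
Candidate 3: residuals ELK 142.1, GSC 5.4, OCWA 46.2 → max 142.1 km
Only Candidate 1 has all residuals ≈ 0.

Candidate 1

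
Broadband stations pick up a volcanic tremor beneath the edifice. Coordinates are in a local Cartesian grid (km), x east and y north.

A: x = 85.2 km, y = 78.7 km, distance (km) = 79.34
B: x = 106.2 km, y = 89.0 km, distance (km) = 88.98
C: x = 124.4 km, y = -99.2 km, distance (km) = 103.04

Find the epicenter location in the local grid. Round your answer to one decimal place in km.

98.0 km east, 0.4 km north

Circle about each station: (x − 85.2)² + (y − 78.7)² = 79.34²; (x − 106.2)² + (y − 89.0)² = 88.98²; (x − 124.4)² + (y + 99.2)² = 103.04².
Subtracting pairs of circle equations eliminates x²+y² and gives linear equations (the radical axes):
42.0 x + 20.6 y = 4124.11
78.4 x − 355.8 y = 7540.86
Solving the 2×2 system: x ≈ 98.0, y ≈ 0.4 km.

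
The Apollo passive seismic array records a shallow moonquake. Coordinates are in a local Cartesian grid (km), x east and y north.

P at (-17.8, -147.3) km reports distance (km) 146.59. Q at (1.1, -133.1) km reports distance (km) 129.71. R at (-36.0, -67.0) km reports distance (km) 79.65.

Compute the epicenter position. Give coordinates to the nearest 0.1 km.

Circle about each station: (x + 17.8)² + (y + 147.3)² = 146.59²; (x − 1.1)² + (y + 133.1)² = 129.71²; (x + 36.0)² + (y + 67.0)² = 79.65².
Subtracting the P equation from the Q and R equations removes the quadratic terms:
37.8 x + 28.4 y = 366.63
-36.4 x + 160.6 y = -1084.62
Solving the 2×2 system: x ≈ 12.6, y ≈ -3.9 km.

(12.6, -3.9)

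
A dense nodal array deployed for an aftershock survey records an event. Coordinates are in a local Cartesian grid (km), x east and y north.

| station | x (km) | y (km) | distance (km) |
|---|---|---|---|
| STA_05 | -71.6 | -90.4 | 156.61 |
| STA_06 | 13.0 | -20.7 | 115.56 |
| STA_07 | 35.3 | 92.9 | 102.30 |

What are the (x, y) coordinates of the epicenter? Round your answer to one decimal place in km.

x ≈ -63.4 km, y ≈ 66.0 km

Circle about each station: (x + 71.6)² + (y + 90.4)² = 156.61²; (x − 13.0)² + (y + 20.7)² = 115.56²; (x − 35.3)² + (y − 92.9)² = 102.30².
Subtracting the STA_05 equation from the STA_06 and STA_07 equations removes the quadratic terms:
169.2 x + 139.4 y = -1528.65
213.8 x + 366.6 y = 10639.18
Solving the 2×2 system: x ≈ -63.4, y ≈ 66.0 km.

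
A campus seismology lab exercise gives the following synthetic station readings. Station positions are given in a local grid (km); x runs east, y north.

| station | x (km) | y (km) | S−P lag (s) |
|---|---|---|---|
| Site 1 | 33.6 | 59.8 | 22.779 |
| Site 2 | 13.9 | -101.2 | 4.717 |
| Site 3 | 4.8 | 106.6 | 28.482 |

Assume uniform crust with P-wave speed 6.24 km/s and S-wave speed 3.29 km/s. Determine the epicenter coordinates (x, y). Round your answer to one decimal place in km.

Distance from S−P lag: d = Δt · v_P v_S / (v_P − v_S) = Δt · (6.24·3.29)/(6.24−3.29) ≈ 6.9592·Δt.
So d_Site 1 = 158.52, d_Site 2 = 32.83, d_Site 3 = 198.21 km.
Circle about each station: (x − 33.6)² + (y − 59.8)² = 158.52²; (x − 13.9)² + (y + 101.2)² = 32.83²; (x − 4.8)² + (y − 106.6)² = 198.21².
Subtracting the Site 1 equation from the Site 2 and Site 3 equations removes the quadratic terms:
-39.4 x − 322.0 y = 29780.43
-57.6 x + 93.6 y = -7477.01
Solving the 2×2 system: x ≈ -17.1, y ≈ -90.4 km.

x ≈ -17.1 km, y ≈ -90.4 km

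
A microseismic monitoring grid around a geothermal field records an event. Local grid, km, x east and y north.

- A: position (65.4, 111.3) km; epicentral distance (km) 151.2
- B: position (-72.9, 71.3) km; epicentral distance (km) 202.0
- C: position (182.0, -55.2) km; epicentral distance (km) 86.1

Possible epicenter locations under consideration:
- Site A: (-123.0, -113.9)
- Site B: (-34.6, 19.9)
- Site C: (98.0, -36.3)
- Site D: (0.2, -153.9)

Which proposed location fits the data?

For each candidate, compare |candidate − station| to the reported distance:
Site A: residuals A 142.4, B 10.1, C 224.5 → max 224.5 km
Site B: residuals A 15.7, B 137.9, C 143.2 → max 143.2 km
Site C: residuals A 0.0, B 0.0, C 0.0 → max 0.0 km
Site D: residuals A 121.9, B 34.8, C 120.8 → max 121.9 km
Only Site C has all residuals ≈ 0.

Site C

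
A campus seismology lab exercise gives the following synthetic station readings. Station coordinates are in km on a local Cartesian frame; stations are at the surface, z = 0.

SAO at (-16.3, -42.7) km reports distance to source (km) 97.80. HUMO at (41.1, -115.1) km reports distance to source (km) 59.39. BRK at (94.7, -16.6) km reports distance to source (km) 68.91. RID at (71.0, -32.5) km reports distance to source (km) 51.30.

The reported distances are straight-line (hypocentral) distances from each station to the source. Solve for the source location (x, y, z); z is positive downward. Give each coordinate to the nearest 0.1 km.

Each station gives a sphere (x−x_i)² + (y−y_i)² + z² = d_i² (stations at z=0).
Subtracting the SAO sphere from HUMO and BRK: z² cancels, leaving linear equations in x and y:
114.8 x − 144.8 y = 18885.91
222.0 x + 52.2 y = 11970.92
Solving: x ≈ 71.300, y ≈ -73.900 km (keep extra digits for the depth step; rounded: 71.3, -73.9).
Then from the SAO sphere: z² = 97.80² − (x + 16.3)² − (y + 42.7)² with x = 71.300, y = -73.900, so z ≈ 30.293 ≈ 30.3 km.
Check against RID (with the unrounded solution): distance 51.30 ≈ 51.30 km. ✓

(71.3, -73.9, 30.3)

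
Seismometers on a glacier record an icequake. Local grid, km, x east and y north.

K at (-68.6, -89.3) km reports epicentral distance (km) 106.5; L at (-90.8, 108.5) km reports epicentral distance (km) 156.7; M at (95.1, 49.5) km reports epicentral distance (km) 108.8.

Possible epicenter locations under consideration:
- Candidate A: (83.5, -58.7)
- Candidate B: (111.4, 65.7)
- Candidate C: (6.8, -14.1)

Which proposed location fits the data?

Candidate C

For each candidate, compare |candidate − station| to the reported distance:
Candidate A: residuals K 48.6, L 84.8, M 0.0 → max 84.8 km
Candidate B: residuals K 131.0, L 50.0, M 85.8 → max 131.0 km
Candidate C: residuals K 0.0, L 0.0, M 0.0 → max 0.0 km
Only Candidate C has all residuals ≈ 0.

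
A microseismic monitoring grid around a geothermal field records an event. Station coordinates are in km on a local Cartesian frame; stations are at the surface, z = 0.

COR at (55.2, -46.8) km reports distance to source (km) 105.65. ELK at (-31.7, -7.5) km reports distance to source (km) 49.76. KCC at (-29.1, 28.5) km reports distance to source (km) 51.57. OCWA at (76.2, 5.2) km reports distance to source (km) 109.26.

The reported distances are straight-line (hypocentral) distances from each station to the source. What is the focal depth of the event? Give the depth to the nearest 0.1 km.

46.6 km

Each station gives a sphere (x−x_i)² + (y−y_i)² + z² = d_i² (stations at z=0).
Subtracting the COR sphere from ELK and KCC: z² cancels, leaving linear equations in x and y:
-173.8 x + 78.6 y = 4509.72
-168.6 x + 150.6 y = 4924.24
Solving: x ≈ -22.606, y ≈ 7.390 km (keep extra digits for the depth step; rounded: -22.6, 7.4).
Then from the COR sphere: z² = 105.65² − (x − 55.2)² − (y + 46.8)² with x = -22.606, y = 7.390, so z ≈ 46.600 ≈ 46.6 km.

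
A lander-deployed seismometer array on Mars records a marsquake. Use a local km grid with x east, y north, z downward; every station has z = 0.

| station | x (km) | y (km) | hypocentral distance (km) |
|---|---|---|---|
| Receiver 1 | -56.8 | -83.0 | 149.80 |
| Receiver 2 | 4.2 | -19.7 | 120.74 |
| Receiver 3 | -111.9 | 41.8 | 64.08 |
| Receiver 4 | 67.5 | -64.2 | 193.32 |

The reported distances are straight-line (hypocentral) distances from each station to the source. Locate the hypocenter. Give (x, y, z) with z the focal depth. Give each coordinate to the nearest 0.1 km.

Each station gives a sphere (x−x_i)² + (y−y_i)² + z² = d_i² (stations at z=0).
Subtracting the Receiver 1 sphere from Receiver 2 and Receiver 3: z² cancels, leaving linear equations in x and y:
122.0 x + 126.6 y = -1847.62
-110.2 x + 249.6 y = 22487.40
Solving: x ≈ -74.502, y ≈ 57.201 km (keep extra digits for the depth step; rounded: -74.5, 57.2).
Then from the Receiver 1 sphere: z² = 149.80² − (x + 56.8)² − (y + 83.0)² with x = -74.502, y = 57.201, so z ≈ 49.703 ≈ 49.7 km.

x ≈ -74.5 km, y ≈ 57.2 km, depth ≈ 49.7 km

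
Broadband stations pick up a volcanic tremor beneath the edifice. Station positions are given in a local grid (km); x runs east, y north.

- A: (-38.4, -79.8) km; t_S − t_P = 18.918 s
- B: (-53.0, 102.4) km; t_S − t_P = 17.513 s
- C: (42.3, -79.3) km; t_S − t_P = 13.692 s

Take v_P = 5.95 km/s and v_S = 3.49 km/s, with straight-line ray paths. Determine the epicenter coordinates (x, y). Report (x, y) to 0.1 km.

Distance from S−P lag: d = Δt · v_P v_S / (v_P − v_S) = Δt · (5.95·3.49)/(5.95−3.49) ≈ 8.4413·Δt.
So d_A = 159.69, d_B = 147.83, d_C = 115.58 km.
Circle about each station: (x + 38.4)² + (y + 79.8)² = 159.69²; (x + 53.0)² + (y − 102.4)² = 147.83²; (x − 42.3)² + (y + 79.3)² = 115.58².
Subtracting pairs of circle equations eliminates x²+y² and gives linear equations (the radical axes):
-29.2 x + 364.4 y = 9099.35
161.4 x + 1.0 y = 12377.34
Solving the 2×2 system: x ≈ 76.5, y ≈ 31.1 km.

(76.5, 31.1)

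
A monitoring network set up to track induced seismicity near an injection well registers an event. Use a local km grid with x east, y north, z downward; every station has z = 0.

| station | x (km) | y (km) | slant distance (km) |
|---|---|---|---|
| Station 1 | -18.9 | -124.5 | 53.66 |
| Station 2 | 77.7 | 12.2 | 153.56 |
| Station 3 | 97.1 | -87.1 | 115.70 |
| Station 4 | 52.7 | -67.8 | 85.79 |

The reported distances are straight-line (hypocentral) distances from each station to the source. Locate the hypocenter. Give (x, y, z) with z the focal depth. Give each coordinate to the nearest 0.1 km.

Each station gives a sphere (x−x_i)² + (y−y_i)² + z² = d_i² (stations at z=0).
Subtracting the Station 1 sphere from Station 2 and Station 3: z² cancels, leaving linear equations in x and y:
193.2 x + 273.4 y = -30372.61
232.0 x + 74.8 y = -9349.73
Solving: x ≈ -5.806, y ≈ -106.990 km (keep extra digits for the depth step; rounded: -5.8, -107.0).
Then from the Station 1 sphere: z² = 53.66² − (x + 18.9)² − (y + 124.5)² with x = -5.806, y = -106.990, so z ≈ 49.003 ≈ 49.0 km.

(-5.8, -107.0, 49.0)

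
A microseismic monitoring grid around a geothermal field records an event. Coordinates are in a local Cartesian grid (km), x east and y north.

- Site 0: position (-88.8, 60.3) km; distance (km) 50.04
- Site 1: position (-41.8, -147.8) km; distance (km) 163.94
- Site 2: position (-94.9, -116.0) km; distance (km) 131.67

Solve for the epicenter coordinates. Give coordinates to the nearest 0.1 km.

(-71.1, 13.5)

Circle about each station: (x + 88.8)² + (y − 60.3)² = 50.04²; (x + 41.8)² + (y + 147.8)² = 163.94²; (x + 94.9)² + (y + 116.0)² = 131.67².
Subtracting pairs of circle equations eliminates x²+y² and gives linear equations (the radical axes):
94.0 x − 416.2 y = -12301.77
-12.2 x − 352.6 y = -3892.51
Solving the 2×2 system: x ≈ -71.1, y ≈ 13.5 km.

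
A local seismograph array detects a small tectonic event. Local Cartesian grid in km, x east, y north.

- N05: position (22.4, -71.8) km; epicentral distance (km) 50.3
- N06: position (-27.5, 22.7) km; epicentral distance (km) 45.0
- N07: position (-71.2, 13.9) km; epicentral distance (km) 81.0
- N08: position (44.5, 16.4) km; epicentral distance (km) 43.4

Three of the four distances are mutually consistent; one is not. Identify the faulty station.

Solve using three stations at a time. Using N06, N07, N08 (subtract circle equations pairwise → linear system) gives (x, y) ≈ (7.3, -5.3).
Distances from that point to each station vs reported:
  N05: calculated 68.2 vs reported 50.3 → residual 17.9 km
  N06: calculated 44.7 vs reported 45.0 → residual 0.3 km
  N07: calculated 80.8 vs reported 81.0 → residual 0.2 km
  N08: calculated 43.1 vs reported 43.4 → residual 0.3 km
N06, N07, N08 are mutually consistent (residuals ≈ 0); N05 is off by 17.9 km.

N05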